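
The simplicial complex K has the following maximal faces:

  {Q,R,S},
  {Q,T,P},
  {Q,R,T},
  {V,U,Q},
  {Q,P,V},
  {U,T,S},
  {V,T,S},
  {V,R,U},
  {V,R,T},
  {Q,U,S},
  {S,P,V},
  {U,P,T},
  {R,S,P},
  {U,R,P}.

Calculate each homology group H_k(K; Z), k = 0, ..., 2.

We work with the vertex ordering P < Q < R < S < T < U < V. The simplices of K, each written with vertices in increasing order, are:

  0-simplices (7): P, Q, R, S, T, U, V
  1-simplices (21): PQ, PR, PS, PT, PU, PV, QR, QS, QT, QU, QV, RS, RT, RU, RV, ST, SU, SV, TU, TV, UV
  2-simplices (14): PQT, PQV, PRS, PRU, PSV, PTU, QRS, QRT, QSU, QUV, RTV, RUV, STU, STV

giving chain groups C_0 ≅ Z^7, C_1 ≅ Z^21, C_2 ≅ Z^14.

∂_1: C_1 → C_0 maps an edge to its endpoints' difference, ∂[p,q] = q − p. For instance
  ∂PV = V − P.
The resulting 7×21 matrix has rank 6, and its Smith normal form has invariant factors (1,1,1,1,1,1).

∂_2: C_2 → C_1 maps a triangle to the signed sum of its edges. For instance
  ∂RUV = UV − RV + RU,
  ∂QRS = RS − QS + QR.
The resulting 21×14 matrix has rank 13, and its Smith normal form has invariant factors (1,1,1,1,1,1,1,1,1,1,1,1,1).

Now H_k = ker ∂_k / im ∂_{k+1}, so:

  H_0: rank C_0 − rank ∂_1 = 7 − 6 = 1, and the invariant factors of ∂_1 are all 1, so H_0 = Z.
  H_1: rank ker ∂_1 − rank ∂_2 = (21 − 6) − 13 = 2, and the invariant factors of ∂_2 are all 1, so H_1 = Z^2.
  H_2: rank ker ∂_2 − rank ∂_3 = (14 − 13) − 0 = 1, and there is no ∂_3, so H_2 = Z.

As a check, the Euler characteristic is 7 − 21 + 14 = 0, which agrees with 1 − 2 + 1 = 0.

H_0 ≅ Z,  H_1 ≅ Z^2,  H_2 ≅ Z.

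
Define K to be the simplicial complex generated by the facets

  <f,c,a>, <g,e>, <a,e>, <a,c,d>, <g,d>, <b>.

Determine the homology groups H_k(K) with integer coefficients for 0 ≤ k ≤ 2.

Take the total order a < b < c < d < e < f < g on the vertex set. Then K (dimension 2) consists of the simplices:

  0-simplices (7): a, b, c, d, e, f, g
  1-simplices (8): ac, ad, ae, af, cd, cf, dg, eg
  2-simplices (2): acd, acf

giving chain groups C_0 ≅ Z^7, C_1 ≅ Z^8, C_2 ≅ Z^2.

The boundary map ∂_1: C_1 → C_0 maps an edge to its endpoints' difference, ∂[p,q] = q − p. For instance
  ∂dg = g − d.
This gives a 7×8 integer matrix of rank 5; reducing to Smith normal form yields diagonal entries (1,1,1,1,1).

The boundary map ∂_2: C_2 → C_1 acts by ∂[p,q,r] = [q,r] − [p,r] + [p,q]. For instance
  ∂acd = cd − ad + ac,
  ∂acf = cf − af + ac.
This gives a 8×2 integer matrix of rank 2; reducing to Smith normal form yields diagonal entries (1,1).

Reading off H_k = ker ∂_k / im ∂_{k+1}:

  H_0: rank C_0 − rank ∂_1 = 7 − 5 = 2, and the invariant factors of ∂_1 are all 1, so H_0 = Z^2.
  H_1: rank ker ∂_1 − rank ∂_2 = (8 − 5) − 2 = 1, and the invariant factors of ∂_2 are all 1, so H_1 = Z.
  H_2: rank ker ∂_2 − rank ∂_3 = (2 − 2) − 0 = 0, and there is no ∂_3, so H_2 = 0.

As a check, the Euler characteristic is 7 − 8 + 2 = 1, which agrees with 2 − 1 + 0 = 1.

H_0 = Z^2,  H_1 = Z,  H_2 = 0.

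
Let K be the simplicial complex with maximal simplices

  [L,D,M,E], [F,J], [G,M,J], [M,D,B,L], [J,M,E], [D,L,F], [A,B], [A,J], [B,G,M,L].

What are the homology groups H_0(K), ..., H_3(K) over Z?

Fix the vertex order A < B < D < E < F < G < J < L < M and write every simplex with vertices in increasing order. Then dim K = 3 and the simplices of K are:

  0-simplices (9): A, B, D, E, F, G, J, L, M
  1-simplices (20): AB, AJ, BD, BG, BL, BM, DE, DF, DL, DM, EJ, EL, EM, FJ, FL, GJ, GL, GM, JM, LM
  2-simplices (13): BDL, BDM, BGL, BGM, BLM, DEL, DEM, DFL, DLM, EJM, ELM, GJM, GLM
  3-simplices (3): BDLM, BGLM, DELM

Hence C_0 ≅ Z^9, C_1 ≅ Z^20, C_2 ≅ Z^13, C_3 ≅ Z^3.

Boundary ∂_1: C_1 → C_0 maps an edge to its endpoints' difference, ∂[p,q] = q − p. For instance
  ∂DF = F − D.
The 9×20 boundary matrix has rank 8 and Smith normal form diag(1,1,1,1,1,1,1,1).

Boundary ∂_2: C_2 → C_1 sends each 2-simplex [p,q,r] to [q,r] − [p,r] + [p,q]. For instance
  ∂GLM = LM − GM + GL,
  ∂ELM = LM − EM + EL.
The 20×13 boundary matrix has rank 10 and Smith normal form diag(1,1,1,1,1,1,1,1,1,1).

Boundary ∂_3: C_3 → C_2 sends each 3-simplex σ to the alternating sum Σ_i (−1)^i (σ with its i-th vertex removed). For instance
  ∂DELM = ELM − DLM + DEM − DEL,
  ∂BGLM = GLM − BLM + BGM − BGL.
The resulting 13×3 matrix has rank 3, and its Smith normal form has invariant factors (1,1,1).

Now H_k = ker ∂_k / im ∂_{k+1}, so:

  H_0: rank C_0 − rank ∂_1 = 9 − 8 = 1, and the invariant factors of ∂_1 are all 1, so H_0 ≅ Z.
  H_1: rank ker ∂_1 − rank ∂_2 = (20 − 8) − 10 = 2, and the invariant factors of ∂_2 are all 1, so H_1 ≅ Z^2.
  H_2: rank ker ∂_2 − rank ∂_3 = (13 − 10) − 3 = 0, and the invariant factors of ∂_3 are all 1, so H_2 ≅ 0.
  H_3: rank ker ∂_3 − rank ∂_4 = (3 − 3) − 0 = 0, and there is no ∂_4, so H_3 ≅ 0.

H_0 ≅ Z,  H_1 ≅ Z^2,  H_2 = 0,  H_3 = 0.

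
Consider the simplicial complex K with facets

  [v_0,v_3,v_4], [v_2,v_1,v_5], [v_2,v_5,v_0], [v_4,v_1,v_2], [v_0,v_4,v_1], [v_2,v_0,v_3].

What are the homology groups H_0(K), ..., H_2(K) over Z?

Order the vertices as v_0 < v_1 < v_2 < v_3 < v_4 < v_5. Listing each simplex with vertices in this order, K has dimension 2 with simplices:

  0-simplices (6): [v_0], [v_1], [v_2], [v_3], [v_4], [v_5]
  1-simplices (12): [v_0,v_1], [v_0,v_2], [v_0,v_3], [v_0,v_4], [v_0,v_5], [v_1,v_2], [v_1,v_4], [v_1,v_5], [v_2,v_3], [v_2,v_4], [v_2,v_5], [v_3,v_4]
  2-simplices (6): [v_0,v_1,v_4], [v_0,v_2,v_3], [v_0,v_2,v_5], [v_0,v_3,v_4], [v_1,v_2,v_4], [v_1,v_2,v_5]

Hence C_0 ≅ Z^6, C_1 ≅ Z^12, C_2 ≅ Z^6.

The boundary map ∂_1: C_1 → C_0 maps an edge to its endpoints' difference, ∂[p,q] = q − p.
As a 6×12 matrix over Z this has rank 5, with invariant factors (1,1,1,1,1).

∂_2: C_2 → C_1 sends each 2-simplex [p,q,r] to [q,r] − [p,r] + [p,q]. For instance
  ∂[v_0,v_1,v_4] = [v_1,v_4] − [v_0,v_4] + [v_0,v_1],
  ∂[v_1,v_2,v_4] = [v_2,v_4] − [v_1,v_4] + [v_1,v_2].
This gives a 12×6 integer matrix of rank 6; reducing to Smith normal form yields diagonal entries (1,1,1,1,1,1).

Computing H_k = (kernel of ∂_k) / (image of ∂_{k+1}):

  H_0: rank C_0 − rank ∂_1 = 6 − 5 = 1, and the invariant factors of ∂_1 are all 1, so H_0 = Z.
  H_1: rank ker ∂_1 − rank ∂_2 = (12 − 5) − 6 = 1, and the invariant factors of ∂_2 are all 1, so H_1 = Z.
  H_2: rank ker ∂_2 − rank ∂_3 = (6 − 6) − 0 = 0, and there is no ∂_3, so H_2 = 0.

As a check, the Euler characteristic is 6 − 12 + 6 = 0, which agrees with 1 − 1 + 0 = 0.

H_0 = Z,  H_1 = Z,  H_2 = 0.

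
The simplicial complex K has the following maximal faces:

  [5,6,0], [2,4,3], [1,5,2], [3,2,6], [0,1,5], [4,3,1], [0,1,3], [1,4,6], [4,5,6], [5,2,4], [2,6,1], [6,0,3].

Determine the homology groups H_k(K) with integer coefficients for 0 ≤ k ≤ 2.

Take the total order 0 < 1 < 2 < 3 < 4 < 5 < 6 on the vertex set. Then K (dimension 2) consists of the simplices:

  0-simplices (7): [0], [1], [2], [3], [4], [5], [6]
  1-simplices (18): [0,1], [0,3], [0,5], [0,6], [1,2], [1,3], [1,4], [1,5], [1,6], [2,3], [2,4], [2,5], [2,6], [3,4], [3,6], [4,5], [4,6], [5,6]
  2-simplices (12): [0,1,3], [0,1,5], [0,3,6], [0,5,6], [1,2,5], [1,2,6], [1,3,4], [1,4,6], [2,3,4], [2,3,6], [2,4,5], [4,5,6]

so the chain groups are C_0 ≅ Z^7, C_1 ≅ Z^18, C_2 ≅ Z^12.

∂_1: C_1 → C_0 is given by ∂[p,q] = [q] − [p]. For instance
  ∂[0,3] = [3] − [0].
The 7×18 boundary matrix has rank 6 and Smith normal form diag(1,1,1,1,1,1).

The boundary map ∂_2: C_2 → C_1 sends each 2-simplex [p,q,r] to [q,r] − [p,r] + [p,q]. For instance
  ∂[0,1,5] = [1,5] − [0,5] + [0,1],
  ∂[2,3,6] = [3,6] − [2,6] + [2,3].
This gives a 18×12 integer matrix of rank 12; reducing to Smith normal form yields diagonal entries (1,1,1,1,1,1,1,1,1,1,1,2).

From H_k ≅ ker(∂_k) / im(∂_{k+1}) we obtain:

  H_0: rank C_0 − rank ∂_1 = 7 − 6 = 1, and the invariant factors of ∂_1 are all 1, so H_0 ≅ Z.
  H_1: rank ker ∂_1 − rank ∂_2 = (18 − 6) − 12 = 0, and ∂_2 has invariant factor 2 > 1, so H_1 ≅ Z/2.
  H_2: rank ker ∂_2 − rank ∂_3 = (12 − 12) − 0 = 0, and there is no ∂_3, so H_2 ≅ 0.

(K is a triangulation of the real projective plane RP^2.)

H_0 = Z,  H_1 = Z/2,  H_2 = 0.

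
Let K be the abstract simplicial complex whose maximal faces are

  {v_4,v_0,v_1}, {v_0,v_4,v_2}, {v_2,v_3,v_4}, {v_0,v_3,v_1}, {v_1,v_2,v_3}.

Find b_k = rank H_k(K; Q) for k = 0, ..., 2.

K has 5 vertices, 10 edges, 5 triangles.
rank ∂_0 = 0, rank ∂_1 = 4 ⇒ b_0 = 5 − 0 − 4 = 1; all invariant factors of ∂_1 are 1 so no torsion. So H_0 ≅ Z.
rank ∂_1 = 4, rank ∂_2 = 5 ⇒ b_1 = 10 − 4 − 5 = 1; all invariant factors of ∂_2 are 1 so no torsion. So H_1 ≅ Z.
rank ∂_2 = 5, rank ∂_3 = 0 ⇒ b_2 = 5 − 5 − 0 = 0. So H_2 ≅ 0.

b_0 = 1, b_1 = 1, b_2 = 0.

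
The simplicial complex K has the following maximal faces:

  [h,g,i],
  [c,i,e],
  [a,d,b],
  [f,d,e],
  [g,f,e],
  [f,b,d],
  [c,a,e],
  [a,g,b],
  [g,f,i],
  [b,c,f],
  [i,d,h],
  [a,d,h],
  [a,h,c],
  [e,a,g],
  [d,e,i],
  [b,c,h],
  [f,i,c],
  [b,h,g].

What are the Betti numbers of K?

b_0 = 1, b_1 = 1, b_2 = 0.

Fix the vertex order a < b < c < d < e < f < g < h < i and write every simplex with vertices in increasing order. Then dim K = 2 and the simplices of K are:

  0-simplices (9): a, b, c, d, e, f, g, h, i
  1-simplices (27): ab, ac, ad, ae, ag, ah, bc, bd, bf, bg, bh, ce, cf, ch, ci, de, df, dh, di, ef, eg, ei, fg, fi, gh, gi, hi
  2-simplices (18): abd, abg, ace, ach, adh, aeg, bcf, bch, bdf, bgh, cei, cfi, def, dei, dhi, efg, fgi, ghi

so the chain groups are C_0 ≅ Z^9, C_1 ≅ Z^27, C_2 ≅ Z^18.

∂_1: C_1 → C_0 maps an edge to its endpoints' difference, ∂[p,q] = q − p. For instance
  ∂de = e − d.
The resulting 9×27 matrix has rank 8, and its Smith normal form has invariant factors (1,1,1,1,1,1,1,1).

The boundary map ∂_2: C_2 → C_1 sends each 2-simplex [p,q,r] to [q,r] − [p,r] + [p,q]. For instance
  ∂ach = ch − ah + ac,
  ∂cfi = fi − ci + cf.
The resulting 27×18 matrix has rank 18, and its Smith normal form has invariant factors (1,1,1,1,1,1,1,1,1,1,1,1,1,1,1,1,1,2).

Reading off H_k = ker ∂_k / im ∂_{k+1}:

  H_0: rank C_0 − rank ∂_1 = 9 − 8 = 1, and the invariant factors of ∂_1 are all 1, so H_0 ≅ Z.
  H_1: rank ker ∂_1 − rank ∂_2 = (27 − 8) − 18 = 1, and ∂_2 has invariant factor 2 > 1, so H_1 ≅ Z ⊕ Z/2.
  H_2: rank ker ∂_2 − rank ∂_3 = (18 − 18) − 0 = 0, and there is no ∂_3, so H_2 ≅ 0.

(K is a triangulation of the Klein bottle.)

Hence the Betti numbers are b_0 = 1, b_1 = 1, b_2 = 0.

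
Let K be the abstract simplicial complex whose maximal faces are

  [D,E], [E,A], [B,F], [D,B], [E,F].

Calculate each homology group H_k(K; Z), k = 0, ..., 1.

H_0 ≅ Z,  H_1 ≅ Z.

We work with the vertex ordering A < B < D < E < F. The simplices of K, each written with vertices in increasing order, are:

  0-simplices (5): A, B, D, E, F
  1-simplices (5): AE, BD, BF, DE, EF

Hence C_0 ≅ Z^5, C_1 ≅ Z^5.

Boundary ∂_1: C_1 → C_0 is given by ∂[p,q] = [q] − [p].
As a 5×5 matrix over Z this has rank 4, with invariant factors (1,1,1,1).

Reading off H_k = ker ∂_k / im ∂_{k+1}:

  H_0: rank C_0 − rank ∂_1 = 5 − 4 = 1, and the invariant factors of ∂_1 are all 1, so H_0 = Z.
  H_1: rank ker ∂_1 − rank ∂_2 = (5 − 4) − 0 = 1, and there is no ∂_2, so H_1 = Z.

As a check, the Euler characteristic is 5 − 5 = 0, which agrees with 1 − 1 = 0.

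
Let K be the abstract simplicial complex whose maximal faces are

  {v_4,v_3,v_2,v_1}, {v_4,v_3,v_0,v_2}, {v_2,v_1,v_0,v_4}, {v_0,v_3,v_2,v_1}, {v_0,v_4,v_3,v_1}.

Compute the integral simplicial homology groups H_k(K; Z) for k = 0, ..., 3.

H_0 ≅ Z,  H_1 = 0,  H_2 = 0,  H_3 ≅ Z.

K has 5 vertices, 10 edges, 10 triangles, 5 3-simplices.
rank ∂_0 = 0, rank ∂_1 = 4 ⇒ b_0 = 5 − 0 − 4 = 1; all invariant factors of ∂_1 are 1 so no torsion. So H_0 ≅ Z.
rank ∂_1 = 4, rank ∂_2 = 6 ⇒ b_1 = 10 − 4 − 6 = 0; all invariant factors of ∂_2 are 1 so no torsion. So H_1 ≅ 0.
rank ∂_2 = 6, rank ∂_3 = 4 ⇒ b_2 = 10 − 6 − 4 = 0; all invariant factors of ∂_3 are 1 so no torsion. So H_2 ≅ 0.
rank ∂_3 = 4, rank ∂_4 = 0 ⇒ b_3 = 5 − 4 − 0 = 1. So H_3 ≅ Z.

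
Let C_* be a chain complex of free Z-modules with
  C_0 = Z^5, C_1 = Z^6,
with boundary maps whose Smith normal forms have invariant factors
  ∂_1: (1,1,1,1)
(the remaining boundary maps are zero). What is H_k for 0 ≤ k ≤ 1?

H_0: b_0 = 5 − 0 − 4 = 1; torsion from ∂_1 factors > 1: none. So H_0 ≅ Z.
H_1: b_1 = 6 − 4 − 0 = 2; torsion from ∂_2 factors > 1: none. So H_1 ≅ Z^2.

H_0 ≅ Z,  H_1 ≅ Z^2.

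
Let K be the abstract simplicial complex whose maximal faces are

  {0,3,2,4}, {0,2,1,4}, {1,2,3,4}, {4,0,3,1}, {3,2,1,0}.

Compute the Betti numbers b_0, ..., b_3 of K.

Take the total order 0 < 1 < 2 < 3 < 4 on the vertex set. Then K (dimension 3) consists of the simplices:

  0-simplices (5): [0], [1], [2], [3], [4]
  1-simplices (10): [0,1], [0,2], [0,3], [0,4], [1,2], [1,3], [1,4], [2,3], [2,4], [3,4]
  2-simplices (10): [0,1,2], [0,1,3], [0,1,4], [0,2,3], [0,2,4], [0,3,4], [1,2,3], [1,2,4], [1,3,4], [2,3,4]
  3-simplices (5): [0,1,2,3], [0,1,2,4], [0,1,3,4], [0,2,3,4], [1,2,3,4]

so the chain groups are C_0 ≅ Z^5, C_1 ≅ Z^10, C_2 ≅ Z^10, C_3 ≅ Z^5.

Boundary ∂_1: C_1 → C_0 maps an edge to its endpoints' difference, ∂[p,q] = q − p. For instance
  ∂[2,3] = [3] − [2].
The resulting 5×10 matrix has rank 4, and its Smith normal form has invariant factors (1,1,1,1).

∂_2: C_2 → C_1 sends each 2-simplex [p,q,r] to [q,r] − [p,r] + [p,q]. For instance
  ∂[2,3,4] = [3,4] − [2,4] + [2,3],
  ∂[1,2,4] = [2,4] − [1,4] + [1,2].
The resulting 10×10 matrix has rank 6, and its Smith normal form has invariant factors (1,1,1,1,1,1).

∂_3: C_3 → C_2 sends each 3-simplex σ to the alternating sum Σ_i (−1)^i (σ with its i-th vertex removed). For instance
  ∂[0,1,3,4] = [1,3,4] − [0,3,4] + [0,1,4] − [0,1,3],
  ∂[0,1,2,3] = [1,2,3] − [0,2,3] + [0,1,3] − [0,1,2].
The 10×5 boundary matrix has rank 4 and Smith normal form diag(1,1,1,1).

From H_k ≅ ker(∂_k) / im(∂_{k+1}) we obtain:

  H_0: rank C_0 − rank ∂_1 = 5 − 4 = 1, and the invariant factors of ∂_1 are all 1, so H_0 ≅ Z.
  H_1: rank ker ∂_1 − rank ∂_2 = (10 − 4) − 6 = 0, and the invariant factors of ∂_2 are all 1, so H_1 ≅ 0.
  H_2: rank ker ∂_2 − rank ∂_3 = (10 − 6) − 4 = 0, and the invariant factors of ∂_3 are all 1, so H_2 ≅ 0.
  H_3: rank ker ∂_3 − rank ∂_4 = (5 − 4) − 0 = 1, and there is no ∂_4, so H_3 ≅ Z.

(K is a triangulation of the 3-sphere S^3.)

Hence the Betti numbers are b_0 = 1, b_1 = 0, b_2 = 0, b_3 = 1.

b_0 = 1, b_1 = 0, b_2 = 0, b_3 = 1.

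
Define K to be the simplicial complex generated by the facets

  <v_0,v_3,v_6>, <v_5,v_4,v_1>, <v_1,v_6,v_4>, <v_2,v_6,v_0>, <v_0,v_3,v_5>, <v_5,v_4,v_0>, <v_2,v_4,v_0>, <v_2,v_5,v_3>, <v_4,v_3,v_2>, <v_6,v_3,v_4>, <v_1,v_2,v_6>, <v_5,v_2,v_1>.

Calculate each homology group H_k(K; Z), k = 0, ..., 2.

Take the total order v_0 < v_1 < v_2 < v_3 < v_4 < v_5 < v_6 on the vertex set. Then K (dimension 2) consists of the simplices:

  0-simplices (7): [v_0], [v_1], [v_2], [v_3], [v_4], [v_5], [v_6]
  1-simplices (18): (18 of them)
  2-simplices (12): (12 of them)

Hence C_0 ≅ Z^7, C_1 ≅ Z^18, C_2 ≅ Z^12.

Boundary ∂_1: C_1 → C_0 maps an edge to its endpoints' difference, ∂[p,q] = q − p.
This gives a 7×18 integer matrix of rank 6; reducing to Smith normal form yields diagonal entries (1,1,1,1,1,1).

The boundary map ∂_2: C_2 → C_1 acts by ∂[p,q,r] = [q,r] − [p,r] + [p,q]. For instance
  ∂[v_1,v_4,v_5] = [v_4,v_5] − [v_1,v_5] + [v_1,v_4],
  ∂[v_0,v_2,v_6] = [v_2,v_6] − [v_0,v_6] + [v_0,v_2].
The 18×12 boundary matrix has rank 12 and Smith normal form diag(1,1,1,1,1,1,1,1,1,1,1,2).

Now H_k = ker ∂_k / im ∂_{k+1}, so:

  H_0: rank C_0 − rank ∂_1 = 7 − 6 = 1, and the invariant factors of ∂_1 are all 1, so H_0 ≅ Z.
  H_1: rank ker ∂_1 − rank ∂_2 = (18 − 6) − 12 = 0, and ∂_2 has invariant factor 2 > 1, so H_1 ≅ Z_2.
  H_2: rank ker ∂_2 − rank ∂_3 = (12 − 12) − 0 = 0, and there is no ∂_3, so H_2 ≅ 0.

As a check, the Euler characteristic is 7 − 18 + 12 = 1, which agrees with 1 − 0 + 0 = 1.
(K is a triangulation of the real projective plane RP^2.)

H_0 = Z,  H_1 = Z_2,  H_2 = 0.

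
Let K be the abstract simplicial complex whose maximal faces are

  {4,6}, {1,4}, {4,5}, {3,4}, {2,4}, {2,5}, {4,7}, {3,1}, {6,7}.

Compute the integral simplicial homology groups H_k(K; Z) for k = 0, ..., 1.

H_0 ≅ Z,  H_1 ≅ Z^3.

Order the vertices as 1 < 2 < 3 < 4 < 5 < 6 < 7. Listing each simplex with vertices in this order, K has dimension 1 with simplices:

  0-simplices (7): [1], [2], [3], [4], [5], [6], [7]
  1-simplices (9): [1,3], [1,4], [2,4], [2,5], [3,4], [4,5], [4,6], [4,7], [6,7]

Hence C_0 ≅ Z^7, C_1 ≅ Z^9.

Boundary ∂_1: C_1 → C_0 is given by ∂[p,q] = [q] − [p]. For instance
  ∂[2,4] = [4] − [2].
The 7×9 boundary matrix has rank 6 and Smith normal form diag(1,1,1,1,1,1).

Computing H_k = (kernel of ∂_k) / (image of ∂_{k+1}):

  H_0: rank C_0 − rank ∂_1 = 7 − 6 = 1, and the invariant factors of ∂_1 are all 1, so H_0 ≅ Z.
  H_1: rank ker ∂_1 − rank ∂_2 = (9 − 6) − 0 = 3, and there is no ∂_2, so H_1 ≅ Z^3.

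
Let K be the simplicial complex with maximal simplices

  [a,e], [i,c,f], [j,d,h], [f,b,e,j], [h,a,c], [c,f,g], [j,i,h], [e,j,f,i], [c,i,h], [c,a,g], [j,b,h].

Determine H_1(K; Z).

Fix the vertex order a < b < c < d < e < f < g < h < i < j and write every simplex with vertices in increasing order. Then dim K = 3 and the simplices of K are:

  0-simplices (10): a, b, c, d, e, f, g, h, i, j
  1-simplices (23): ac, ae, ag, ah, be, bf, bh, bj, cf, cg, ch, ci, dh, dj, ef, ei, ej, fg, fi, fj, hi, hj, ij
  2-simplices (15): acg, ach, bef, bej, bfj, bhj, cfg, cfi, chi, dhj, efi, efj, eij, fij, hij
  3-simplices (2): befj, efij

giving chain groups C_0 ≅ Z^10, C_1 ≅ Z^23, C_2 ≅ Z^15, C_3 ≅ Z^2.

The boundary map ∂_1: C_1 → C_0 sends each edge [p,q] (with p < q) to q − p.
The resulting 10×23 matrix has rank 9, and its Smith normal form has invariant factors (1,1,1,1,1,1,1,1,1).

Boundary ∂_2: C_2 → C_1 maps a triangle to the signed sum of its edges. For instance
  ∂fij = ij − fj + fi,
  ∂acg = cg − ag + ac.
The resulting 23×15 matrix has rank 13, and its Smith normal form has invariant factors (1,1,1,1,1,1,1,1,1,1,1,1,1).

Boundary ∂_3: C_3 → C_2 sends each 3-simplex σ to the alternating sum Σ_i (−1)^i (σ with its i-th vertex removed). For instance
  ∂befj = efj − bfj + bej − bef,
  ∂efij = fij − eij + efj − efi.
The 15×2 boundary matrix has rank 2 and Smith normal form diag(1,1).

Reading off H_k = ker ∂_k / im ∂_{k+1}:

  H_1: rank ker ∂_1 − rank ∂_2 = (23 − 9) − 13 = 1, and the invariant factors of ∂_2 are all 1, so H_1 = Z.

H_1 ≅ Z.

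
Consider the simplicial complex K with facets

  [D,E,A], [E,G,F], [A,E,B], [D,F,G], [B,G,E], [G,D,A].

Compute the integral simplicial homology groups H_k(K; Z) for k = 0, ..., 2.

Order the vertices as A < B < D < E < F < G. Listing each simplex with vertices in this order, K has dimension 2 with simplices:

  0-simplices (6): A, B, D, E, F, G
  1-simplices (12): AB, AD, AE, AG, BE, BG, DE, DF, DG, EF, EG, FG
  2-simplices (6): ABE, ADE, ADG, BEG, DFG, EFG

so the chain groups are C_0 ≅ Z^6, C_1 ≅ Z^12, C_2 ≅ Z^6.

∂_1: C_1 → C_0 maps an edge to its endpoints' difference, ∂[p,q] = q − p. For instance
  ∂AG = G − A.
The resulting 6×12 matrix has rank 5, and its Smith normal form has invariant factors (1,1,1,1,1).

Boundary ∂_2: C_2 → C_1 sends each 2-simplex [p,q,r] to [q,r] − [p,r] + [p,q]. For instance
  ∂EFG = FG − EG + EF,
  ∂DFG = FG − DG + DF.
The resulting 12×6 matrix has rank 6, and its Smith normal form has invariant factors (1,1,1,1,1,1).

Reading off H_k = ker ∂_k / im ∂_{k+1}:

  H_0: rank C_0 − rank ∂_1 = 6 − 5 = 1, and the invariant factors of ∂_1 are all 1, so H_0 ≅ Z.
  H_1: rank ker ∂_1 − rank ∂_2 = (12 − 5) − 6 = 1, and the invariant factors of ∂_2 are all 1, so H_1 ≅ Z.
  H_2: rank ker ∂_2 − rank ∂_3 = (6 − 6) − 0 = 0, and there is no ∂_3, so H_2 ≅ 0.

(K is a triangulation of the cylinder S^1 x I.)

H_0 ≅ Z,  H_1 ≅ Z,  H_2 = 0.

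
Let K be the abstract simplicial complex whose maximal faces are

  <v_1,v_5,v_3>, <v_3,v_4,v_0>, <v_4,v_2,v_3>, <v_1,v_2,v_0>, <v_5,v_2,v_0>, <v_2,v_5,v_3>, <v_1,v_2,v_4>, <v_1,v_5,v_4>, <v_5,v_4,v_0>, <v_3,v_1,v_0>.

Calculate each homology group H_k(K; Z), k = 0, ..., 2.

We work with the vertex ordering v_0 < v_1 < v_2 < v_3 < v_4 < v_5. The simplices of K, each written with vertices in increasing order, are:

  0-simplices (6): [v_0], [v_1], [v_2], [v_3], [v_4], [v_5]
  1-simplices (15): (15 of them)
  2-simplices (10): [v_0,v_1,v_2], [v_0,v_1,v_3], [v_0,v_2,v_5], [v_0,v_3,v_4], [v_0,v_4,v_5], [v_1,v_2,v_4], [v_1,v_3,v_5], [v_1,v_4,v_5], [v_2,v_3,v_4], [v_2,v_3,v_5]

giving chain groups C_0 ≅ Z^6, C_1 ≅ Z^15, C_2 ≅ Z^10.

Boundary ∂_1: C_1 → C_0 sends each edge [p,q] (with p < q) to q − p. For instance
  ∂[v_1,v_4] = [v_4] − [v_1].
The 6×15 boundary matrix has rank 5 and Smith normal form diag(1,1,1,1,1).

Boundary ∂_2: C_2 → C_1 acts by ∂[p,q,r] = [q,r] − [p,r] + [p,q]. For instance
  ∂[v_1,v_3,v_5] = [v_3,v_5] − [v_1,v_5] + [v_1,v_3],
  ∂[v_0,v_1,v_2] = [v_1,v_2] − [v_0,v_2] + [v_0,v_1].
This gives a 15×10 integer matrix of rank 10; reducing to Smith normal form yields diagonal entries (1,1,1,1,1,1,1,1,1,2).

From H_k ≅ ker(∂_k) / im(∂_{k+1}) we obtain:

  H_0: rank C_0 − rank ∂_1 = 6 − 5 = 1, and the invariant factors of ∂_1 are all 1, so H_0 = Z.
  H_1: rank ker ∂_1 − rank ∂_2 = (15 − 5) − 10 = 0, and ∂_2 has invariant factor 2 > 1, so H_1 = Z/2.
  H_2: rank ker ∂_2 − rank ∂_3 = (10 − 10) − 0 = 0, and there is no ∂_3, so H_2 = 0.

As a check, the Euler characteristic is 6 − 15 + 10 = 1, which agrees with 1 − 0 + 0 = 1.
(K is a triangulation of the real projective plane RP^2.)

H_0 = Z,  H_1 = Z/2,  H_2 = 0.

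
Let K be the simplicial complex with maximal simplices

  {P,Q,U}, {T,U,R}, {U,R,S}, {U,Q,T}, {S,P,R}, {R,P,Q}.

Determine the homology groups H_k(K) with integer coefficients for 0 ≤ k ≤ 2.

H_0 = Z,  H_1 = Z,  H_2 = 0.

K has 6 vertices, 12 edges, 6 triangles.
rank ∂_0 = 0, rank ∂_1 = 5 ⇒ b_0 = 6 − 0 − 5 = 1; all invariant factors of ∂_1 are 1 so no torsion. So H_0 = Z.
rank ∂_1 = 5, rank ∂_2 = 6 ⇒ b_1 = 12 − 5 − 6 = 1; all invariant factors of ∂_2 are 1 so no torsion. So H_1 = Z.
rank ∂_2 = 6, rank ∂_3 = 0 ⇒ b_2 = 6 − 6 − 0 = 0. So H_2 = 0.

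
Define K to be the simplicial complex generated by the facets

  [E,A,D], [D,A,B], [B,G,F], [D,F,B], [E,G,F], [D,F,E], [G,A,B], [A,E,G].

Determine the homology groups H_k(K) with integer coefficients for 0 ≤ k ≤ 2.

Fix the vertex order A < B < D < E < F < G and write every simplex with vertices in increasing order. Then dim K = 2 and the simplices of K are:

  0-simplices (6): A, B, D, E, F, G
  1-simplices (12): AB, AD, AE, AG, BD, BF, BG, DE, DF, EF, EG, FG
  2-simplices (8): ABD, ABG, ADE, AEG, BDF, BFG, DEF, EFG

so the chain groups are C_0 ≅ Z^6, C_1 ≅ Z^12, C_2 ≅ Z^8.

Boundary ∂_1: C_1 → C_0 sends each edge [p,q] (with p < q) to q − p.
The 6×12 boundary matrix has rank 5 and Smith normal form diag(1,1,1,1,1).

The boundary map ∂_2: C_2 → C_1 sends each 2-simplex [p,q,r] to [q,r] − [p,r] + [p,q]. For instance
  ∂EFG = FG − EG + EF,
  ∂ADE = DE − AE + AD.
As a 12×8 matrix over Z this has rank 7, with invariant factors (1,1,1,1,1,1,1).

Reading off H_k = ker ∂_k / im ∂_{k+1}:

  H_0: rank C_0 − rank ∂_1 = 6 − 5 = 1, and the invariant factors of ∂_1 are all 1, so H_0 = Z.
  H_1: rank ker ∂_1 − rank ∂_2 = (12 − 5) − 7 = 0, and the invariant factors of ∂_2 are all 1, so H_1 = 0.
  H_2: rank ker ∂_2 − rank ∂_3 = (8 − 7) − 0 = 1, and there is no ∂_3, so H_2 = Z.

(K is a triangulation of the 2-sphere S^2.)

H_0 ≅ Z,  H_1 = 0,  H_2 ≅ Z.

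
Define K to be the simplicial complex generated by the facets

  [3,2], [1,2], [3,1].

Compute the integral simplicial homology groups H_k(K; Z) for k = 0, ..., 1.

H_0 = Z,  H_1 = Z.

Fix the vertex order 1 < 2 < 3 and write every simplex with vertices in increasing order. Then dim K = 1 and the simplices of K are:

  0-simplices (3): [1], [2], [3]
  1-simplices (3): [1,2], [1,3], [2,3]

Hence C_0 ≅ Z^3, C_1 ≅ Z^3.

∂_1: C_1 → C_0 maps an edge to its endpoints' difference, ∂[p,q] = q − p. For instance
  ∂[1,3] = [3] − [1].
As a 3×3 matrix over Z this has rank 2, with invariant factors (1,1).

Reading off H_k = ker ∂_k / im ∂_{k+1}:

  H_0: rank C_0 − rank ∂_1 = 3 − 2 = 1, and the invariant factors of ∂_1 are all 1, so H_0 ≅ Z.
  H_1: rank ker ∂_1 − rank ∂_2 = (3 − 2) − 0 = 1, and there is no ∂_2, so H_1 ≅ Z.

As a check, the Euler characteristic is 3 − 3 = 0, which agrees with 1 − 1 = 0.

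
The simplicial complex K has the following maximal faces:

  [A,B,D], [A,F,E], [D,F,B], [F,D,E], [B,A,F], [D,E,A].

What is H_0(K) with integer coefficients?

K has 5 vertices, 9 edges, 6 triangles.
rank ∂_0 = 0, rank ∂_1 = 4 ⇒ b_0 = 5 − 0 − 4 = 1; all invariant factors of ∂_1 are 1 so no torsion. So H_0 ≅ Z.

H_0 = Z.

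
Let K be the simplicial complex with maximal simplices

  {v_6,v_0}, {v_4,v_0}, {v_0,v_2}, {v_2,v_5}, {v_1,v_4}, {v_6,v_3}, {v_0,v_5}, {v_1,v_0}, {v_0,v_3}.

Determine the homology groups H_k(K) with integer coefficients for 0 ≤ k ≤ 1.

K has 7 vertices, 9 edges.
rank ∂_0 = 0, rank ∂_1 = 6 ⇒ b_0 = 7 − 0 − 6 = 1; all invariant factors of ∂_1 are 1 so no torsion. So H_0 ≅ Z.
rank ∂_1 = 6, rank ∂_2 = 0 ⇒ b_1 = 9 − 6 − 0 = 3. So H_1 ≅ Z^3.

H_0 ≅ Z,  H_1 ≅ Z^3.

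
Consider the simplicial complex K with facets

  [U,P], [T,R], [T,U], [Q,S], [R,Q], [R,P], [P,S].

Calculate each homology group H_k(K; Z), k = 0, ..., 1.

H_0 ≅ Z,  H_1 ≅ Z^2.

K has 6 vertices, 7 edges.
rank ∂_0 = 0, rank ∂_1 = 5 ⇒ b_0 = 6 − 0 − 5 = 1; all invariant factors of ∂_1 are 1 so no torsion. So H_0 = Z.
rank ∂_1 = 5, rank ∂_2 = 0 ⇒ b_1 = 7 − 5 − 0 = 2. So H_1 = Z^2.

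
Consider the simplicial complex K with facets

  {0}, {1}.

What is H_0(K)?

We work with the vertex ordering 0 < 1. The simplices of K, each written with vertices in increasing order, are:

  0-simplices (2): [0], [1]

giving chain groups C_0 ≅ Z^2.

Now H_k = ker ∂_k / im ∂_{k+1}, so:

  H_0: rank C_0 − rank ∂_1 = 2 − 0 = 2, and there is no ∂_1, so H_0 = Z^2.

(K is a triangulation of a set of 2 points.)

H_0 = Z^2.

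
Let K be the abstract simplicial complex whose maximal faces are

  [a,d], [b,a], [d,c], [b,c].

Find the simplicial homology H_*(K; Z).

Order the vertices as a < b < c < d. Listing each simplex with vertices in this order, K has dimension 1 with simplices:

  0-simplices (4): a, b, c, d
  1-simplices (4): ab, ad, bc, cd

giving chain groups C_0 ≅ Z^4, C_1 ≅ Z^4.

Boundary ∂_1: C_1 → C_0 is given by ∂[p,q] = [q] − [p]. For instance
  ∂cd = d − c.
The 4×4 boundary matrix has rank 3 and Smith normal form diag(1,1,1).

Reading off H_k = ker ∂_k / im ∂_{k+1}:

  H_0: rank C_0 − rank ∂_1 = 4 − 3 = 1, and the invariant factors of ∂_1 are all 1, so H_0 = Z.
  H_1: rank ker ∂_1 − rank ∂_2 = (4 − 3) − 0 = 1, and there is no ∂_2, so H_1 = Z.

As a check, the Euler characteristic is 4 − 4 = 0, which agrees with 1 − 1 = 0.

H_0 = Z,  H_1 = Z.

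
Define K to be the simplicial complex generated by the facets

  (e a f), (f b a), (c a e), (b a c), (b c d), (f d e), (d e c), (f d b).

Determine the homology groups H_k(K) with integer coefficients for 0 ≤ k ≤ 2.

H_0 ≅ Z,  H_1 = 0,  H_2 ≅ Z.

Take the total order a < b < c < d < e < f on the vertex set. Then K (dimension 2) consists of the simplices:

  0-simplices (6): a, b, c, d, e, f
  1-simplices (12): ab, ac, ae, af, bc, bd, bf, cd, ce, de, df, ef
  2-simplices (8): abc, abf, ace, aef, bcd, bdf, cde, def

giving chain groups C_0 ≅ Z^6, C_1 ≅ Z^12, C_2 ≅ Z^8.

∂_1: C_1 → C_0 is given by ∂[p,q] = [q] − [p].
As a 6×12 matrix over Z this has rank 5, with invariant factors (1,1,1,1,1).

∂_2: C_2 → C_1 maps a triangle to the signed sum of its edges. For instance
  ∂def = ef − df + de,
  ∂abf = bf − af + ab.
The resulting 12×8 matrix has rank 7, and its Smith normal form has invariant factors (1,1,1,1,1,1,1).

Reading off H_k = ker ∂_k / im ∂_{k+1}:

  H_0: rank C_0 − rank ∂_1 = 6 − 5 = 1, and the invariant factors of ∂_1 are all 1, so H_0 ≅ Z.
  H_1: rank ker ∂_1 − rank ∂_2 = (12 − 5) − 7 = 0, and the invariant factors of ∂_2 are all 1, so H_1 ≅ 0.
  H_2: rank ker ∂_2 − rank ∂_3 = (8 − 7) − 0 = 1, and there is no ∂_3, so H_2 ≅ Z.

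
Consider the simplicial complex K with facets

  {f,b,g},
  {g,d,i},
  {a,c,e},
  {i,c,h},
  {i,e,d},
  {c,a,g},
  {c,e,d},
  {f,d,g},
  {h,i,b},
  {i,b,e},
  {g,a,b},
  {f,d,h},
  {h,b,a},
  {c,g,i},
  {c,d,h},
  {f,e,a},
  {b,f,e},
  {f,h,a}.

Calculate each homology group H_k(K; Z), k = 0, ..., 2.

We work with the vertex ordering a < b < c < d < e < f < g < h < i. The simplices of K, each written with vertices in increasing order, are:

  0-simplices (9): a, b, c, d, e, f, g, h, i
  1-simplices (27): ab, ac, ae, af, ag, ah, be, bf, bg, bh, bi, cd, ce, cg, ch, ci, de, df, dg, dh, di, ef, ei, fg, fh, gi, hi
  2-simplices (18): abg, abh, ace, acg, aef, afh, bef, bei, bfg, bhi, cde, cdh, cgi, chi, dei, dfg, dfh, dgi

giving chain groups C_0 ≅ Z^9, C_1 ≅ Z^27, C_2 ≅ Z^18.

Boundary ∂_1: C_1 → C_0 is given by ∂[p,q] = [q] − [p]. For instance
  ∂ac = c − a.
As a 9×27 matrix over Z this has rank 8, with invariant factors (1,1,1,1,1,1,1,1).

Boundary ∂_2: C_2 → C_1 maps a triangle to the signed sum of its edges. For instance
  ∂abg = bg − ag + ab,
  ∂bef = ef − bf + be.
This gives a 27×18 integer matrix of rank 18; reducing to Smith normal form yields diagonal entries (1,1,1,1,1,1,1,1,1,1,1,1,1,1,1,1,1,2).

Reading off H_k = ker ∂_k / im ∂_{k+1}:

  H_0: rank C_0 − rank ∂_1 = 9 − 8 = 1, and the invariant factors of ∂_1 are all 1, so H_0 = Z.
  H_1: rank ker ∂_1 − rank ∂_2 = (27 − 8) − 18 = 1, and ∂_2 has invariant factor 2 > 1, so H_1 = Z × Z/2.
  H_2: rank ker ∂_2 − rank ∂_3 = (18 − 18) − 0 = 0, and there is no ∂_3, so H_2 = 0.

(K is a triangulation of the Klein bottle.)

H_0 ≅ Z,  H_1 ≅ Z × Z/2,  H_2 = 0.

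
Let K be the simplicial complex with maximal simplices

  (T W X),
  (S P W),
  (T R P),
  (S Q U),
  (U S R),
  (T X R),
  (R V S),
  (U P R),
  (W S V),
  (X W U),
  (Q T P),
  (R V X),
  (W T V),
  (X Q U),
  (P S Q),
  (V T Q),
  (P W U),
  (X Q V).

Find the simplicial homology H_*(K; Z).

Take the total order P < Q < R < S < T < U < V < W < X on the vertex set. Then K (dimension 2) consists of the simplices:

  0-simplices (9): P, Q, R, S, T, U, V, W, X
  1-simplices (27): PQ, PR, PS, PT, PU, PW, QS, QT, QU, QV, QX, RS, RT, RU, RV, RX, SU, SV, SW, TV, TW, TX, UW, UX, VW, VX, WX
  2-simplices (18): PQS, PQT, PRT, PRU, PSW, PUW, QSU, QTV, QUX, QVX, RSU, RSV, RTX, RVX, SVW, TVW, TWX, UWX

Hence C_0 ≅ Z^9, C_1 ≅ Z^27, C_2 ≅ Z^18.

The boundary map ∂_1: C_1 → C_0 is given by ∂[p,q] = [q] − [p].
The 9×27 boundary matrix has rank 8 and Smith normal form diag(1,1,1,1,1,1,1,1).

Boundary ∂_2: C_2 → C_1 sends each 2-simplex [p,q,r] to [q,r] − [p,r] + [p,q]. For instance
  ∂QVX = VX − QX + QV,
  ∂QSU = SU − QU + QS.
This gives a 27×18 integer matrix of rank 18; reducing to Smith normal form yields diagonal entries (1,1,1,1,1,1,1,1,1,1,1,1,1,1,1,1,1,2).

Now H_k = ker ∂_k / im ∂_{k+1}, so:

  H_0: rank C_0 − rank ∂_1 = 9 − 8 = 1, and the invariant factors of ∂_1 are all 1, so H_0 ≅ Z.
  H_1: rank ker ∂_1 − rank ∂_2 = (27 − 8) − 18 = 1, and ∂_2 has invariant factor 2 > 1, so H_1 ≅ Z ⊕ Z/2.
  H_2: rank ker ∂_2 − rank ∂_3 = (18 − 18) − 0 = 0, and there is no ∂_3, so H_2 ≅ 0.

(K is a triangulation of the Klein bottle.)

H_0 = Z,  H_1 = Z ⊕ Z/2,  H_2 = 0.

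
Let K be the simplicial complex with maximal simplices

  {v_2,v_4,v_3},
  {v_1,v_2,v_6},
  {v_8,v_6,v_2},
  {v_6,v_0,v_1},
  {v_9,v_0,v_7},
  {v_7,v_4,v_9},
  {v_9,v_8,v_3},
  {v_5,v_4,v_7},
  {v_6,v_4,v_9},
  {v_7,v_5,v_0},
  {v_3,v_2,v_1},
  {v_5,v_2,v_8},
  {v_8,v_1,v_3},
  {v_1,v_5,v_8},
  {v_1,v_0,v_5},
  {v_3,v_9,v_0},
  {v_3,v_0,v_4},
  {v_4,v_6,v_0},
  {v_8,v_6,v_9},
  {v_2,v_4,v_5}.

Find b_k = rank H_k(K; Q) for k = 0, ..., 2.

Order the vertices as v_0 < v_1 < v_2 < v_3 < v_4 < v_5 < v_6 < v_7 < v_8 < v_9. Listing each simplex with vertices in this order, K has dimension 2 with simplices:

  0-simplices (10): [v_0], [v_1], [v_2], [v_3], [v_4], [v_5], [v_6], [v_7], [v_8], [v_9]
  1-simplices (30): (30 of them)
  2-simplices (20): (20 of them)

so the chain groups are C_0 ≅ Z^10, C_1 ≅ Z^30, C_2 ≅ Z^20.

The boundary map ∂_1: C_1 → C_0 is given by ∂[p,q] = [q] − [p].
This gives a 10×30 integer matrix of rank 9; reducing to Smith normal form yields diagonal entries (1,1,1,1,1,1,1,1,1).

Boundary ∂_2: C_2 → C_1 maps a triangle to the signed sum of its edges. For instance
  ∂[v_0,v_1,v_6] = [v_1,v_6] − [v_0,v_6] + [v_0,v_1],
  ∂[v_4,v_6,v_9] = [v_6,v_9] − [v_4,v_9] + [v_4,v_6].
This gives a 30×20 integer matrix of rank 20; reducing to Smith normal form yields diagonal entries (1,1,1,1,1,1,1,1,1,1,1,1,1,1,1,1,1,1,1,2).

Computing H_k = (kernel of ∂_k) / (image of ∂_{k+1}):

  H_0: rank C_0 − rank ∂_1 = 10 − 9 = 1, and the invariant factors of ∂_1 are all 1, so H_0 = Z.
  H_1: rank ker ∂_1 − rank ∂_2 = (30 − 9) − 20 = 1, and ∂_2 has invariant factor 2 > 1, so H_1 = Z ⊕ Z/2Z.
  H_2: rank ker ∂_2 − rank ∂_3 = (20 − 20) − 0 = 0, and there is no ∂_3, so H_2 = 0.

As a check, the Euler characteristic is 10 − 30 + 20 = 0, which agrees with 1 − 1 + 0 = 0.

Hence the Betti numbers are b_0 = 1, b_1 = 1, b_2 = 0.

b_0 = 1, b_1 = 1, b_2 = 0.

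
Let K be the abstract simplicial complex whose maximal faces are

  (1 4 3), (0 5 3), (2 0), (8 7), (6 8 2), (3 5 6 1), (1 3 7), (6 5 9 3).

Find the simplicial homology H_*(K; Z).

H_0 ≅ Z,  H_1 ≅ Z^2,  H_2 = 0,  H_3 = 0.

Order the vertices as 0 < 1 < 2 < 3 < 4 < 5 < 6 < 7 < 8 < 9. Listing each simplex with vertices in this order, K has dimension 3 with simplices:

  0-simplices (10): [0], [1], [2], [3], [4], [5], [6], [7], [8], [9]
  1-simplices (20): [0,2], [0,3], [0,5], [1,3], [1,4], [1,5], [1,6], [1,7], [2,6], [2,8], [3,4], [3,5], [3,6], [3,7], [3,9], [5,6], [5,9], [6,8], [6,9], [7,8]
  2-simplices (11): [0,3,5], [1,3,4], [1,3,5], [1,3,6], [1,3,7], [1,5,6], [2,6,8], [3,5,6], [3,5,9], [3,6,9], [5,6,9]
  3-simplices (2): [1,3,5,6], [3,5,6,9]

so the chain groups are C_0 ≅ Z^10, C_1 ≅ Z^20, C_2 ≅ Z^11, C_3 ≅ Z^2.

Boundary ∂_1: C_1 → C_0 maps an edge to its endpoints' difference, ∂[p,q] = q − p. For instance
  ∂[1,7] = [7] − [1].
This gives a 10×20 integer matrix of rank 9; reducing to Smith normal form yields diagonal entries (1,1,1,1,1,1,1,1,1).

Boundary ∂_2: C_2 → C_1 sends each 2-simplex [p,q,r] to [q,r] − [p,r] + [p,q]. For instance
  ∂[3,6,9] = [6,9] − [3,9] + [3,6],
  ∂[1,3,5] = [3,5] − [1,5] + [1,3].
This gives a 20×11 integer matrix of rank 9; reducing to Smith normal form yields diagonal entries (1,1,1,1,1,1,1,1,1).

The boundary map ∂_3: C_3 → C_2 sends each 3-simplex σ to the alternating sum Σ_i (−1)^i (σ with its i-th vertex removed). For instance
  ∂[1,3,5,6] = [3,5,6] − [1,5,6] + [1,3,6] − [1,3,5],
  ∂[3,5,6,9] = [5,6,9] − [3,6,9] + [3,5,9] − [3,5,6].
This gives a 11×2 integer matrix of rank 2; reducing to Smith normal form yields diagonal entries (1,1).

Reading off H_k = ker ∂_k / im ∂_{k+1}:

  H_0: rank C_0 − rank ∂_1 = 10 − 9 = 1, and the invariant factors of ∂_1 are all 1, so H_0 = Z.
  H_1: rank ker ∂_1 − rank ∂_2 = (20 − 9) − 9 = 2, and the invariant factors of ∂_2 are all 1, so H_1 = Z^2.
  H_2: rank ker ∂_2 − rank ∂_3 = (11 − 9) − 2 = 0, and the invariant factors of ∂_3 are all 1, so H_2 = 0.
  H_3: rank ker ∂_3 − rank ∂_4 = (2 − 2) − 0 = 0, and there is no ∂_4, so H_3 = 0.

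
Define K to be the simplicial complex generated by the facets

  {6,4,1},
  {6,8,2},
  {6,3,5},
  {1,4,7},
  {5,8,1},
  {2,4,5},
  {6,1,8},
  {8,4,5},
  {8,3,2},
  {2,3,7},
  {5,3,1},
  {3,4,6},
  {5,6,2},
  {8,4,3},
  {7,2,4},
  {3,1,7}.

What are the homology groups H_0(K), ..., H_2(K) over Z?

H_0 = Z,  H_1 = Z^2,  H_2 = Z.

Order the vertices as 1 < 2 < 3 < 4 < 5 < 6 < 7 < 8. Listing each simplex with vertices in this order, K has dimension 2 with simplices:

  0-simplices (8): [1], [2], [3], [4], [5], [6], [7], [8]
  1-simplices (24): (24 of them)
  2-simplices (16): [1,3,5], [1,3,7], [1,4,6], [1,4,7], [1,5,8], [1,6,8], [2,3,7], [2,3,8], [2,4,5], [2,4,7], [2,5,6], [2,6,8], [3,4,6], [3,4,8], [3,5,6], [4,5,8]

Hence C_0 ≅ Z^8, C_1 ≅ Z^24, C_2 ≅ Z^16.

∂_1: C_1 → C_0 is given by ∂[p,q] = [q] − [p]. For instance
  ∂[1,4] = [4] − [1].
As a 8×24 matrix over Z this has rank 7, with invariant factors (1,1,1,1,1,1,1).

∂_2: C_2 → C_1 sends each 2-simplex [p,q,r] to [q,r] − [p,r] + [p,q]. For instance
  ∂[1,5,8] = [5,8] − [1,8] + [1,5],
  ∂[1,3,7] = [3,7] − [1,7] + [1,3].
This gives a 24×16 integer matrix of rank 15; reducing to Smith normal form yields diagonal entries (1,1,1,1,1,1,1,1,1,1,1,1,1,1,1).

Reading off H_k = ker ∂_k / im ∂_{k+1}:

  H_0: rank C_0 − rank ∂_1 = 8 − 7 = 1, and the invariant factors of ∂_1 are all 1, so H_0 ≅ Z.
  H_1: rank ker ∂_1 − rank ∂_2 = (24 − 7) − 15 = 2, and the invariant factors of ∂_2 are all 1, so H_1 ≅ Z^2.
  H_2: rank ker ∂_2 − rank ∂_3 = (16 − 15) − 0 = 1, and there is no ∂_3, so H_2 ≅ Z.

As a check, the Euler characteristic is 8 − 24 + 16 = 0, which agrees with 1 − 2 + 1 = 0.
(K is a triangulation of the torus T^2.)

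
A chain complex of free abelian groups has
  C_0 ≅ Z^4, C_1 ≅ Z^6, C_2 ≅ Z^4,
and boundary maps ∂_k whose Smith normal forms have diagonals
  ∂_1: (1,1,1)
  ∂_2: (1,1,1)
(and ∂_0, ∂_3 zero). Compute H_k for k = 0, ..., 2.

H_0 ≅ Z,  H_1 = 0,  H_2 ≅ Z.

H_0: b_0 = 4 − 0 − 3 = 1; torsion from ∂_1 factors > 1: none. So H_0 ≅ Z.
H_1: b_1 = 6 − 3 − 3 = 0; torsion from ∂_2 factors > 1: none. So H_1 ≅ 0.
H_2: b_2 = 4 − 3 − 0 = 1; torsion from ∂_3 factors > 1: none. So H_2 ≅ Z.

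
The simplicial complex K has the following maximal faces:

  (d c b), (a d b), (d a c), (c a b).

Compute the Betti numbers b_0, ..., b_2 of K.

Fix the vertex order a < b < c < d and write every simplex with vertices in increasing order. Then dim K = 2 and the simplices of K are:

  0-simplices (4): a, b, c, d
  1-simplices (6): ab, ac, ad, bc, bd, cd
  2-simplices (4): abc, abd, acd, bcd

so the chain groups are C_0 ≅ Z^4, C_1 ≅ Z^6, C_2 ≅ Z^4.

∂_1: C_1 → C_0 is given by ∂[p,q] = [q] − [p].
This gives a 4×6 integer matrix of rank 3; reducing to Smith normal form yields diagonal entries (1,1,1).

Boundary ∂_2: C_2 → C_1 sends each 2-simplex [p,q,r] to [q,r] − [p,r] + [p,q]. For instance
  ∂bcd = cd − bd + bc,
  ∂abd = bd − ad + ab.
As a 6×4 matrix over Z this has rank 3, with invariant factors (1,1,1).

Now H_k = ker ∂_k / im ∂_{k+1}, so:

  H_0: rank C_0 − rank ∂_1 = 4 − 3 = 1, and the invariant factors of ∂_1 are all 1, so H_0 ≅ Z.
  H_1: rank ker ∂_1 − rank ∂_2 = (6 − 3) − 3 = 0, and the invariant factors of ∂_2 are all 1, so H_1 ≅ 0.
  H_2: rank ker ∂_2 − rank ∂_3 = (4 − 3) − 0 = 1, and there is no ∂_3, so H_2 ≅ Z.

Hence the Betti numbers are b_0 = 1, b_1 = 0, b_2 = 1.

b_0 = 1, b_1 = 0, b_2 = 1.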